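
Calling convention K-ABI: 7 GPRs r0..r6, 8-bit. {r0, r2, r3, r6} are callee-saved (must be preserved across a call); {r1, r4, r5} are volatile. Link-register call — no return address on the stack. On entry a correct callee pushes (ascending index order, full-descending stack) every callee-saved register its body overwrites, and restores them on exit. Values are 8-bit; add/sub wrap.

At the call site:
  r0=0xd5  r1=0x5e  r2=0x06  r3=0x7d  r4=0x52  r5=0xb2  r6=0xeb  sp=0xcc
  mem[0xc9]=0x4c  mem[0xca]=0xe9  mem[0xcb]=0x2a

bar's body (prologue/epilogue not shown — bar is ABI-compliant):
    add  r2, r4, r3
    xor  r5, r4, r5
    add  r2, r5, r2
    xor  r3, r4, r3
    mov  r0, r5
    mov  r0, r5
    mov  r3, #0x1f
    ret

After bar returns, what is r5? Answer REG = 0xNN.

REG = 0xe0

prologue: push r0 -> mem[0xcb]=0xd5, sp=0xcb
prologue: push r2 -> mem[0xca]=0x06, sp=0xca
prologue: push r3 -> mem[0xc9]=0x7d, sp=0xc9
body[0] add  r2, r4, r3 -> r2=0xcf
body[1] xor  r5, r4, r5 -> r5=0xe0
body[2] add  r2, r5, r2 -> r2=0xaf
body[3] xor  r3, r4, r3 -> r3=0x2f
body[4] mov  r0, r5 -> r0=0xe0
body[5] mov  r0, r5 -> r0=0xe0
body[6] mov  r3, #0x1f -> r3=0x1f
epilogue: pop r3=0x7d, sp=0xca
epilogue: pop r2=0x06, sp=0xcb
epilogue: pop r0=0xd5, sp=0xcc
r5 is caller-saved -> body value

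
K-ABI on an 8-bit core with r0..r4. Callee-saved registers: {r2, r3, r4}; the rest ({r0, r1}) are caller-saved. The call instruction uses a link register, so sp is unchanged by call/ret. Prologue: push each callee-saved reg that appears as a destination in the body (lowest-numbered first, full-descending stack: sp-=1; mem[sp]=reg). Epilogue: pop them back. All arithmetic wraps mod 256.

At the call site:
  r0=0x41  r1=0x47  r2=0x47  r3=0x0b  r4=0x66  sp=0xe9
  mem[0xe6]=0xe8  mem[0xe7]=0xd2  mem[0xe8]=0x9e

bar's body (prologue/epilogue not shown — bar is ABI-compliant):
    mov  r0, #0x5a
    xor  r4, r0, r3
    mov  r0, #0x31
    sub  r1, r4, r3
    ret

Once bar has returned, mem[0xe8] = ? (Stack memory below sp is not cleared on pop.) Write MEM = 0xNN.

prologue: push r4 -> mem[0xe8]=0x66, sp=0xe8
body[0] mov  r0, #0x5a -> r0=0x5a
body[1] xor  r4, r0, r3 -> r4=0x51
body[2] mov  r0, #0x31 -> r0=0x31
body[3] sub  r1, r4, r3 -> r1=0x46
epilogue: pop r4=0x66, sp=0xe9
prologue pushed ['r4'] at ['0xe8']

MEM = 0x66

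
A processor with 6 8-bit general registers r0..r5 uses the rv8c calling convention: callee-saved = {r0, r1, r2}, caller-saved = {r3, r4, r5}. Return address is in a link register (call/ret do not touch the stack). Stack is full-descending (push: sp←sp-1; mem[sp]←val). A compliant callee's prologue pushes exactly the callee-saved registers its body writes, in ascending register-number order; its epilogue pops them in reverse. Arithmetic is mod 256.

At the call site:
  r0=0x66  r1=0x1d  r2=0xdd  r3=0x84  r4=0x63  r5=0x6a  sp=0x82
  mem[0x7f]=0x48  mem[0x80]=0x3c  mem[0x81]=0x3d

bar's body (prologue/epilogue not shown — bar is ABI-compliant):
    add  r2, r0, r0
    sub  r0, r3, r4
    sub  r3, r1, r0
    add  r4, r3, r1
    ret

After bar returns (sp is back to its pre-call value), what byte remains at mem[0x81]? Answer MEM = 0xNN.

prologue: push r0 → mem[0x81]=0x66, sp=0x81
prologue: push r2 → mem[0x80]=0xdd, sp=0x80
body[0] add  r2, r0, r0 → r2=0xcc
body[1] sub  r0, r3, r4 → r0=0x21
body[2] sub  r3, r1, r0 → r3=0xfc
body[3] add  r4, r3, r1 → r4=0x19
epilogue: pop r2=0xdd, sp=0x81
epilogue: pop r0=0x66, sp=0x82
prologue pushed ['r0', 'r2'] at ['0x81', '0x80']

MEM = 0x66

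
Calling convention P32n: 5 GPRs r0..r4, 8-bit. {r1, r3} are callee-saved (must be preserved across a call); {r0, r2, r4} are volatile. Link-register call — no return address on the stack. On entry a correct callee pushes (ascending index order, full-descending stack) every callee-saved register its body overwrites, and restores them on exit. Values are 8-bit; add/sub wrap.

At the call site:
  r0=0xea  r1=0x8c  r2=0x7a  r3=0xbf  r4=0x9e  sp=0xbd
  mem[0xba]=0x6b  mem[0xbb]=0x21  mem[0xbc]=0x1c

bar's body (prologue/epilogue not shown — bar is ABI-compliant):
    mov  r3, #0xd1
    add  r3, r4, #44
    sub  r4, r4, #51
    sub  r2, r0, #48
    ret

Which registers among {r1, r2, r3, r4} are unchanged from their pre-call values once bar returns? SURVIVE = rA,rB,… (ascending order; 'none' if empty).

prologue: push r3 → mem[0xbc]=0xbf, sp=0xbc
body[0] mov  r3, #0xd1 → r3=0xd1
body[1] add  r3, r4, #44 → r3=0xca
body[2] sub  r4, r4, #51 → r4=0x6b
body[3] sub  r2, r0, #48 → r2=0xba
epilogue: pop r3=0xbf, sp=0xbd
r1: callee-saved, written=False
r2: caller-saved, written=True
r3: callee-saved, written=True
r4: caller-saved, written=True

SURVIVE = r1,r3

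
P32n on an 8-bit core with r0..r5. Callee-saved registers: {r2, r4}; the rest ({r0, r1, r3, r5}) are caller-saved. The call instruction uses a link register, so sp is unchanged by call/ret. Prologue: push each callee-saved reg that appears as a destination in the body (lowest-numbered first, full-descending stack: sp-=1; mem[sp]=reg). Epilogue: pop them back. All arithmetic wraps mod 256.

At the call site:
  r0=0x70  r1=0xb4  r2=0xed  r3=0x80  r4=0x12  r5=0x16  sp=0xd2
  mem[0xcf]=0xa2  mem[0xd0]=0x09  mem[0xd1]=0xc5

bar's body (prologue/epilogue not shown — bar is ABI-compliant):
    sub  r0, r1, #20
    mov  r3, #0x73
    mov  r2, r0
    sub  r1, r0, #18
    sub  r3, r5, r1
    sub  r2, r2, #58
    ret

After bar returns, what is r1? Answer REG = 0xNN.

prologue: push r2 -> mem[0xd1]=0xed, sp=0xd1
body[0] sub  r0, r1, #20 -> r0=0xa0
body[1] mov  r3, #0x73 -> r3=0x73
body[2] mov  r2, r0 -> r2=0xa0
body[3] sub  r1, r0, #18 -> r1=0x8e
body[4] sub  r3, r5, r1 -> r3=0x88
body[5] sub  r2, r2, #58 -> r2=0x66
epilogue: pop r2=0xed, sp=0xd2
r1 is caller-saved -> body value

REG = 0x8e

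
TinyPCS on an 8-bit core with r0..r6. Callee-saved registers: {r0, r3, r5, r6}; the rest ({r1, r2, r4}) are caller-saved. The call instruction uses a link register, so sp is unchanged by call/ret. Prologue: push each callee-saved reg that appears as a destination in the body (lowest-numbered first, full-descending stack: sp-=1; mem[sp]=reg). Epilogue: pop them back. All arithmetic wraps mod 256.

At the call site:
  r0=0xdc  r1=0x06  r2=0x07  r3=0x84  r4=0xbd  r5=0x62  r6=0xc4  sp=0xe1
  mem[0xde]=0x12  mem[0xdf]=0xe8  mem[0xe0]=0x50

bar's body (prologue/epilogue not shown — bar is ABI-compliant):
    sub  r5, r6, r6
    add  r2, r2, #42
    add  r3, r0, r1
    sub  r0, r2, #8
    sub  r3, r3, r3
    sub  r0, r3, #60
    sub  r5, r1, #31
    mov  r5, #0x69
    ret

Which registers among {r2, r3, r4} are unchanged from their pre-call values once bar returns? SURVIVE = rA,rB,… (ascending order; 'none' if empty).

SURVIVE = r3,r4

prologue: push r0 -> mem[0xe0]=0xdc, sp=0xe0
prologue: push r3 -> mem[0xdf]=0x84, sp=0xdf
prologue: push r5 -> mem[0xde]=0x62, sp=0xde
body[0] sub  r5, r6, r6 -> r5=0x00
body[1] add  r2, r2, #42 -> r2=0x31
body[2] add  r3, r0, r1 -> r3=0xe2
body[3] sub  r0, r2, #8 -> r0=0x29
body[4] sub  r3, r3, r3 -> r3=0x00
body[5] sub  r0, r3, #60 -> r0=0xc4
body[6] sub  r5, r1, #31 -> r5=0xe7
body[7] mov  r5, #0x69 -> r5=0x69
epilogue: pop r5=0x62, sp=0xdf
epilogue: pop r3=0x84, sp=0xe0
epilogue: pop r0=0xdc, sp=0xe1
r2: caller-saved, written=True
r3: callee-saved, written=True
r4: caller-saved, written=False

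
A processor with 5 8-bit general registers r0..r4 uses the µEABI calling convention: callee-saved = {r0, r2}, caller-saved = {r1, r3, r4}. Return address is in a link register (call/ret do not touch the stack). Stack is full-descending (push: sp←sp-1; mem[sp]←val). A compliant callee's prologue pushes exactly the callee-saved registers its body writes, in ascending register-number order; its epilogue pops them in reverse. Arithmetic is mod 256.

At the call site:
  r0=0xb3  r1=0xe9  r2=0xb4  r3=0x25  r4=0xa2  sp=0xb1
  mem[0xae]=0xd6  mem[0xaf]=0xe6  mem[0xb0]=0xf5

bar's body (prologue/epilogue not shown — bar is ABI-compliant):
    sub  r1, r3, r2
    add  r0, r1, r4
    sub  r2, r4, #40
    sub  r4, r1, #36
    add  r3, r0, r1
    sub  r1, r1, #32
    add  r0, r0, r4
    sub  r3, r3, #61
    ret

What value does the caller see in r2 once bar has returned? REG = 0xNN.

prologue: push r0 -> mem[0xb0]=0xb3, sp=0xb0
prologue: push r2 -> mem[0xaf]=0xb4, sp=0xaf
body[0] sub  r1, r3, r2 -> r1=0x71
body[1] add  r0, r1, r4 -> r0=0x13
body[2] sub  r2, r4, #40 -> r2=0x7a
body[3] sub  r4, r1, #36 -> r4=0x4d
body[4] add  r3, r0, r1 -> r3=0x84
body[5] sub  r1, r1, #32 -> r1=0x51
body[6] add  r0, r0, r4 -> r0=0x60
body[7] sub  r3, r3, #61 -> r3=0x47
epilogue: pop r2=0xb4, sp=0xb0
epilogue: pop r0=0xb3, sp=0xb1
r2 is callee-saved -> restored

REG = 0xb4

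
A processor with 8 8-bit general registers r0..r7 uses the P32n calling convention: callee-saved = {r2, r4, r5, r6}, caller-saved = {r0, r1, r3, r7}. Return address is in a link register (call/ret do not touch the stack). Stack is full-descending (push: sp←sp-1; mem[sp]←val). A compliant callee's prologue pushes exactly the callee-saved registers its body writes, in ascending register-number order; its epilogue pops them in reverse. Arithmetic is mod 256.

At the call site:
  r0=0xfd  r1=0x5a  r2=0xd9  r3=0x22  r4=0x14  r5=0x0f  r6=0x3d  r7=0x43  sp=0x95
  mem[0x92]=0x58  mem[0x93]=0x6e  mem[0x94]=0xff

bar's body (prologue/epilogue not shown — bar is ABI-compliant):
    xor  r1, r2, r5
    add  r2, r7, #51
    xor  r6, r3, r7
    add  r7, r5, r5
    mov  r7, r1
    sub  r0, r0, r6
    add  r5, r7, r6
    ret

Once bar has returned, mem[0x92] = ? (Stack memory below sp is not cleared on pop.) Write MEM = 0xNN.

prologue: push r2 → mem[0x94]=0xd9, sp=0x94
prologue: push r5 → mem[0x93]=0x0f, sp=0x93
prologue: push r6 → mem[0x92]=0x3d, sp=0x92
body[0] xor  r1, r2, r5 → r1=0xd6
body[1] add  r2, r7, #51 → r2=0x76
body[2] xor  r6, r3, r7 → r6=0x61
body[3] add  r7, r5, r5 → r7=0x1e
body[4] mov  r7, r1 → r7=0xd6
body[5] sub  r0, r0, r6 → r0=0x9c
body[6] add  r5, r7, r6 → r5=0x37
epilogue: pop r6=0x3d, sp=0x93
epilogue: pop r5=0x0f, sp=0x94
epilogue: pop r2=0xd9, sp=0x95
prologue pushed ['r2', 'r5', 'r6'] at ['0x94', '0x93', '0x92']

MEM = 0x3d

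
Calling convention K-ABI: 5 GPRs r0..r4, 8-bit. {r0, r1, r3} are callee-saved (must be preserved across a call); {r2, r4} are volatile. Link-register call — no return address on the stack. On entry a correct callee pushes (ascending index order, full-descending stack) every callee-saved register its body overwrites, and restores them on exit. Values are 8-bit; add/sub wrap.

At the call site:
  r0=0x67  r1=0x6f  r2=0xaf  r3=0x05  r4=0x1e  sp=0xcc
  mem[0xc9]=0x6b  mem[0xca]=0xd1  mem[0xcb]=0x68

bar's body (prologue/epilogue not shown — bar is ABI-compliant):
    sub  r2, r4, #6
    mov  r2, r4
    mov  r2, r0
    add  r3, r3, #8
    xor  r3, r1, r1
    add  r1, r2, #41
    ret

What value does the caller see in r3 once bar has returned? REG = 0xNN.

prologue: push r1 → mem[0xcb]=0x6f, sp=0xcb
prologue: push r3 → mem[0xca]=0x05, sp=0xca
body[0] sub  r2, r4, #6 → r2=0x18
body[1] mov  r2, r4 → r2=0x1e
body[2] mov  r2, r0 → r2=0x67
body[3] add  r3, r3, #8 → r3=0x0d
body[4] xor  r3, r1, r1 → r3=0x00
body[5] add  r1, r2, #41 → r1=0x90
epilogue: pop r3=0x05, sp=0xcb
epilogue: pop r1=0x6f, sp=0xcc
r3 is callee-saved → restored

REG = 0x05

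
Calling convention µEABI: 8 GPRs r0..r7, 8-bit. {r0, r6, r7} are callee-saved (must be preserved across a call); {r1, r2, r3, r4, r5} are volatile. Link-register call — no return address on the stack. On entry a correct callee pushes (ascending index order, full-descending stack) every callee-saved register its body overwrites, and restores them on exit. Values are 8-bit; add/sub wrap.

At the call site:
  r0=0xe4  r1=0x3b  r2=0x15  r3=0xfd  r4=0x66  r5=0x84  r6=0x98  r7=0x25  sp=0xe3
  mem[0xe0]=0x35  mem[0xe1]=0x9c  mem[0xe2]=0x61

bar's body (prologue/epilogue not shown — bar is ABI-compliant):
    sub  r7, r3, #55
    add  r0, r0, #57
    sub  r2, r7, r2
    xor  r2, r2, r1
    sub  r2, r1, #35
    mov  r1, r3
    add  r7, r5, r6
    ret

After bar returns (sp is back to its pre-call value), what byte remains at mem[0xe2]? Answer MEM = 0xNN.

MEM = 0xe4

prologue: push r0 -> mem[0xe2]=0xe4, sp=0xe2
prologue: push r7 -> mem[0xe1]=0x25, sp=0xe1
body[0] sub  r7, r3, #55 -> r7=0xc6
body[1] add  r0, r0, #57 -> r0=0x1d
body[2] sub  r2, r7, r2 -> r2=0xb1
body[3] xor  r2, r2, r1 -> r2=0x8a
body[4] sub  r2, r1, #35 -> r2=0x18
body[5] mov  r1, r3 -> r1=0xfd
body[6] add  r7, r5, r6 -> r7=0x1c
epilogue: pop r7=0x25, sp=0xe2
epilogue: pop r0=0xe4, sp=0xe3
prologue pushed ['r0', 'r7'] at ['0xe2', '0xe1']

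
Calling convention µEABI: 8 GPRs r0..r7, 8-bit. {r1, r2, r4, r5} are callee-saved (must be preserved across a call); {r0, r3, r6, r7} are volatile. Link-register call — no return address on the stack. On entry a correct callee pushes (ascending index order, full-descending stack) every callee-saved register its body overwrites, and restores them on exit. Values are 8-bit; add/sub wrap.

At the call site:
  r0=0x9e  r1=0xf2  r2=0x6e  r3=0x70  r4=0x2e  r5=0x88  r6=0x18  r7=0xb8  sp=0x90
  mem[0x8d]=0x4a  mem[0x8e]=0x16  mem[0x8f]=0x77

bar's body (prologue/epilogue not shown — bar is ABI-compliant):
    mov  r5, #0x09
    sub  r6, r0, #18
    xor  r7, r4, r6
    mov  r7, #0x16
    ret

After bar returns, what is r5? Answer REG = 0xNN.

prologue: push r5 -> mem[0x8f]=0x88, sp=0x8f
body[0] mov  r5, #0x09 -> r5=0x09
body[1] sub  r6, r0, #18 -> r6=0x8c
body[2] xor  r7, r4, r6 -> r7=0xa2
body[3] mov  r7, #0x16 -> r7=0x16
epilogue: pop r5=0x88, sp=0x90
r5 is callee-saved -> restored

REG = 0x88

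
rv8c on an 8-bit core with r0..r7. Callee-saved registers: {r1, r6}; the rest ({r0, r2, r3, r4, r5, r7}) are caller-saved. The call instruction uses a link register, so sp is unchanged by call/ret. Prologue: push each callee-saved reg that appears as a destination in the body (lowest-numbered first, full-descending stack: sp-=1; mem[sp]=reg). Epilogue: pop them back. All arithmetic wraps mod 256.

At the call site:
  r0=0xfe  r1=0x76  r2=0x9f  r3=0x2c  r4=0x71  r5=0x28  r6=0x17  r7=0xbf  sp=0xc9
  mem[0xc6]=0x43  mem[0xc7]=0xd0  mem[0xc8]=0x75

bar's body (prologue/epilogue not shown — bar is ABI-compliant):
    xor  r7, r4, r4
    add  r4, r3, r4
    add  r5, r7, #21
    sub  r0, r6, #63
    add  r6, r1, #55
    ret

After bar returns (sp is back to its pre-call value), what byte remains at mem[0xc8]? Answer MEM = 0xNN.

prologue: push r6 → mem[0xc8]=0x17, sp=0xc8
body[0] xor  r7, r4, r4 → r7=0x00
body[1] add  r4, r3, r4 → r4=0x9d
body[2] add  r5, r7, #21 → r5=0x15
body[3] sub  r0, r6, #63 → r0=0xd8
body[4] add  r6, r1, #55 → r6=0xad
epilogue: pop r6=0x17, sp=0xc9
prologue pushed ['r6'] at ['0xc8']

MEM = 0x17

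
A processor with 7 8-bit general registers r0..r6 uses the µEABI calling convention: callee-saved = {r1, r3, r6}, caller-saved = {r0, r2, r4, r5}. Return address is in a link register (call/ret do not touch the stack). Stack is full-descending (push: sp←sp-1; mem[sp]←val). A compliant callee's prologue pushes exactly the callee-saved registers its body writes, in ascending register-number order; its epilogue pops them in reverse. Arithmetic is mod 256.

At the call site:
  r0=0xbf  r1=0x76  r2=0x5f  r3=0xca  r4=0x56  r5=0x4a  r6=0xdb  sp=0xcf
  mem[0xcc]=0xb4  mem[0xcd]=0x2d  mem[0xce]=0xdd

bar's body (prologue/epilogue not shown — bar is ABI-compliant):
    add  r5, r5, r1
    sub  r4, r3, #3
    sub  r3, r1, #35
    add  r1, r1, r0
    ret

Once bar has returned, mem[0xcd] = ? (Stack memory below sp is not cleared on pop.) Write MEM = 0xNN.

MEM = 0xca

prologue: push r1 -> mem[0xce]=0x76, sp=0xce
prologue: push r3 -> mem[0xcd]=0xca, sp=0xcd
body[0] add  r5, r5, r1 -> r5=0xc0
body[1] sub  r4, r3, #3 -> r4=0xc7
body[2] sub  r3, r1, #35 -> r3=0x53
body[3] add  r1, r1, r0 -> r1=0x35
epilogue: pop r3=0xca, sp=0xce
epilogue: pop r1=0x76, sp=0xcf
prologue pushed ['r1', 'r3'] at ['0xce', '0xcd']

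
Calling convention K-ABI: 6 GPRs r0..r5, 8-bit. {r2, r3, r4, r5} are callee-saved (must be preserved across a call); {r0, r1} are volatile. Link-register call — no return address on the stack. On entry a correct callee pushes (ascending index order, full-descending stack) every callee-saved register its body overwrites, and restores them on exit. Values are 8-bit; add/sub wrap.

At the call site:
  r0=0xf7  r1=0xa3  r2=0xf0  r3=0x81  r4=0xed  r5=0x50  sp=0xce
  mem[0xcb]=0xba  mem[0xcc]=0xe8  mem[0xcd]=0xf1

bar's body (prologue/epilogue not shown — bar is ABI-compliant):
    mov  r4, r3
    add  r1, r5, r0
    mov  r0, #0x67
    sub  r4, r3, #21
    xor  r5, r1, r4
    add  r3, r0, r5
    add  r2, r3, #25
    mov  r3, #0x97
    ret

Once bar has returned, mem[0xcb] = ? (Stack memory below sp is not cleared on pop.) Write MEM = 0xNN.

prologue: push r2 → mem[0xcd]=0xf0, sp=0xcd
prologue: push r3 → mem[0xcc]=0x81, sp=0xcc
prologue: push r4 → mem[0xcb]=0xed, sp=0xcb
prologue: push r5 → mem[0xca]=0x50, sp=0xca
body[0] mov  r4, r3 → r4=0x81
body[1] add  r1, r5, r0 → r1=0x47
body[2] mov  r0, #0x67 → r0=0x67
body[3] sub  r4, r3, #21 → r4=0x6c
body[4] xor  r5, r1, r4 → r5=0x2b
body[5] add  r3, r0, r5 → r3=0x92
body[6] add  r2, r3, #25 → r2=0xab
body[7] mov  r3, #0x97 → r3=0x97
epilogue: pop r5=0x50, sp=0xcb
epilogue: pop r4=0xed, sp=0xcc
epilogue: pop r3=0x81, sp=0xcd
epilogue: pop r2=0xf0, sp=0xce
prologue pushed ['r2', 'r3', 'r4', 'r5'] at ['0xcd', '0xcc', '0xcb', '0xca']

MEM = 0xed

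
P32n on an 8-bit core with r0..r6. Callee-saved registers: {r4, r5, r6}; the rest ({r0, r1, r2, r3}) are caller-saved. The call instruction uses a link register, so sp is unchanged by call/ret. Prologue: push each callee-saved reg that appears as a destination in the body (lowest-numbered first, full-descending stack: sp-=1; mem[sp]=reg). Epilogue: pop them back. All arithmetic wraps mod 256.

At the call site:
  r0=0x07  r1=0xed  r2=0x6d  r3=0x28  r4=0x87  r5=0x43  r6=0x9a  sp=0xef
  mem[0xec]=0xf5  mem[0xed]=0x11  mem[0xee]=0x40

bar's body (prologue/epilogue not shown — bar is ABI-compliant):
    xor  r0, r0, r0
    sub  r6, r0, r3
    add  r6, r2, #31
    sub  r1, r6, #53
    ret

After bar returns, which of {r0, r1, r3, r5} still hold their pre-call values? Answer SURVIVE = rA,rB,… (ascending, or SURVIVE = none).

SURVIVE = r3,r5

prologue: push r6 → mem[0xee]=0x9a, sp=0xee
body[0] xor  r0, r0, r0 → r0=0x00
body[1] sub  r6, r0, r3 → r6=0xd8
body[2] add  r6, r2, #31 → r6=0x8c
body[3] sub  r1, r6, #53 → r1=0x57
epilogue: pop r6=0x9a, sp=0xef
r0: caller-saved, written=True
r1: caller-saved, written=True
r3: caller-saved, written=False
r5: callee-saved, written=False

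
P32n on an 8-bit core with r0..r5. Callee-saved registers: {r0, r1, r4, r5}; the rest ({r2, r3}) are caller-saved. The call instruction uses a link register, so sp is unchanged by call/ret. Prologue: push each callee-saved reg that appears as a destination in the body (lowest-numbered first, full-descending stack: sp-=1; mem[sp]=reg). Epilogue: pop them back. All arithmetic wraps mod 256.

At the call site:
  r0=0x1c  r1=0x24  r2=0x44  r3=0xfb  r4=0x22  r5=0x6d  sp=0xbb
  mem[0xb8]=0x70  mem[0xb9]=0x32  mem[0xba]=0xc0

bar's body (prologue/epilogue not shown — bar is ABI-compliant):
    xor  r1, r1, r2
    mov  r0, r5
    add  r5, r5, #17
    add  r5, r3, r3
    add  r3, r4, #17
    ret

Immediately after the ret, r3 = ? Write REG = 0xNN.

prologue: push r0 -> mem[0xba]=0x1c, sp=0xba
prologue: push r1 -> mem[0xb9]=0x24, sp=0xb9
prologue: push r5 -> mem[0xb8]=0x6d, sp=0xb8
body[0] xor  r1, r1, r2 -> r1=0x60
body[1] mov  r0, r5 -> r0=0x6d
body[2] add  r5, r5, #17 -> r5=0x7e
body[3] add  r5, r3, r3 -> r5=0xf6
body[4] add  r3, r4, #17 -> r3=0x33
epilogue: pop r5=0x6d, sp=0xb9
epilogue: pop r1=0x24, sp=0xba
epilogue: pop r0=0x1c, sp=0xbb
r3 is caller-saved -> body value

REG = 0x33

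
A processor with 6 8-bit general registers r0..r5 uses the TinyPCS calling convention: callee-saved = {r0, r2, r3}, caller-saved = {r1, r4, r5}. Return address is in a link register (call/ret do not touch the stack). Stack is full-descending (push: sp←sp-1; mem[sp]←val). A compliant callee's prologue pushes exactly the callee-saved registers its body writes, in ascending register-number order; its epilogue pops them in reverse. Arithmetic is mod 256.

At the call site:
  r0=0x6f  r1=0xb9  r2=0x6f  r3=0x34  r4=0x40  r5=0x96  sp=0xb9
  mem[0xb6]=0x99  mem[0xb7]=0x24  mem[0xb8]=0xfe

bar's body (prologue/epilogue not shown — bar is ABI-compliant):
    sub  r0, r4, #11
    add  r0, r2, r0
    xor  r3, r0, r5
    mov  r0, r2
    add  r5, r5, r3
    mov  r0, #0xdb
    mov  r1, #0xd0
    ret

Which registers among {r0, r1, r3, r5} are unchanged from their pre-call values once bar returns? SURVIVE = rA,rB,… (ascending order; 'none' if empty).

SURVIVE = r0,r3

prologue: push r0 -> mem[0xb8]=0x6f, sp=0xb8
prologue: push r3 -> mem[0xb7]=0x34, sp=0xb7
body[0] sub  r0, r4, #11 -> r0=0x35
body[1] add  r0, r2, r0 -> r0=0xa4
body[2] xor  r3, r0, r5 -> r3=0x32
body[3] mov  r0, r2 -> r0=0x6f
body[4] add  r5, r5, r3 -> r5=0xc8
body[5] mov  r0, #0xdb -> r0=0xdb
body[6] mov  r1, #0xd0 -> r1=0xd0
epilogue: pop r3=0x34, sp=0xb8
epilogue: pop r0=0x6f, sp=0xb9
r0: callee-saved, written=True
r1: caller-saved, written=True
r3: callee-saved, written=True
r5: caller-saved, written=True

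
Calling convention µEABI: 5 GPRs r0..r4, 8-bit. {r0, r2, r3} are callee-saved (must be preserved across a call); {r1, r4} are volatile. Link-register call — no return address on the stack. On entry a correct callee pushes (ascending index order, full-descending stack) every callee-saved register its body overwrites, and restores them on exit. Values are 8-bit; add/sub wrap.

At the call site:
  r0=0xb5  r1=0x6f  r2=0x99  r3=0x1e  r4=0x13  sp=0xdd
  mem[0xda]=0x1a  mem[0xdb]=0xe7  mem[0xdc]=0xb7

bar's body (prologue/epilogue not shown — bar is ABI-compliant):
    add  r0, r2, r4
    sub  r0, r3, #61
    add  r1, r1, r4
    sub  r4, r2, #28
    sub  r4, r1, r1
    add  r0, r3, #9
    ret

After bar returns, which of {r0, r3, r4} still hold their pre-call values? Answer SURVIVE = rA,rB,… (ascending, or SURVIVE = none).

SURVIVE = r0,r3

prologue: push r0 -> mem[0xdc]=0xb5, sp=0xdc
body[0] add  r0, r2, r4 -> r0=0xac
body[1] sub  r0, r3, #61 -> r0=0xe1
body[2] add  r1, r1, r4 -> r1=0x82
body[3] sub  r4, r2, #28 -> r4=0x7d
body[4] sub  r4, r1, r1 -> r4=0x00
body[5] add  r0, r3, #9 -> r0=0x27
epilogue: pop r0=0xb5, sp=0xdd
r0: callee-saved, written=True
r3: callee-saved, written=False
r4: caller-saved, written=True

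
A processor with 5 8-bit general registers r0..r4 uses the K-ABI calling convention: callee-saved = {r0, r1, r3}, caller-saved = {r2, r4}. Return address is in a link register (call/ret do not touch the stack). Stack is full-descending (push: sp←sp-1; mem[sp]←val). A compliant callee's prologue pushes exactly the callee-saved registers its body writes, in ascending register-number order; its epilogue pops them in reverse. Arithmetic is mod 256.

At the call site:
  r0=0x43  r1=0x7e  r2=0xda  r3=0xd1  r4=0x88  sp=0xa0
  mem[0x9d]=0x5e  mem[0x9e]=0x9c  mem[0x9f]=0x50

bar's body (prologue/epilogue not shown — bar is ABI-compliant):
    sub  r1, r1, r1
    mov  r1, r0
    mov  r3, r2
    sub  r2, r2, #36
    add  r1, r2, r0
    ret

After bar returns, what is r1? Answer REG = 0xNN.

prologue: push r1 -> mem[0x9f]=0x7e, sp=0x9f
prologue: push r3 -> mem[0x9e]=0xd1, sp=0x9e
body[0] sub  r1, r1, r1 -> r1=0x00
body[1] mov  r1, r0 -> r1=0x43
body[2] mov  r3, r2 -> r3=0xda
body[3] sub  r2, r2, #36 -> r2=0xb6
body[4] add  r1, r2, r0 -> r1=0xf9
epilogue: pop r3=0xd1, sp=0x9f
epilogue: pop r1=0x7e, sp=0xa0
r1 is callee-saved -> restored

REG = 0x7e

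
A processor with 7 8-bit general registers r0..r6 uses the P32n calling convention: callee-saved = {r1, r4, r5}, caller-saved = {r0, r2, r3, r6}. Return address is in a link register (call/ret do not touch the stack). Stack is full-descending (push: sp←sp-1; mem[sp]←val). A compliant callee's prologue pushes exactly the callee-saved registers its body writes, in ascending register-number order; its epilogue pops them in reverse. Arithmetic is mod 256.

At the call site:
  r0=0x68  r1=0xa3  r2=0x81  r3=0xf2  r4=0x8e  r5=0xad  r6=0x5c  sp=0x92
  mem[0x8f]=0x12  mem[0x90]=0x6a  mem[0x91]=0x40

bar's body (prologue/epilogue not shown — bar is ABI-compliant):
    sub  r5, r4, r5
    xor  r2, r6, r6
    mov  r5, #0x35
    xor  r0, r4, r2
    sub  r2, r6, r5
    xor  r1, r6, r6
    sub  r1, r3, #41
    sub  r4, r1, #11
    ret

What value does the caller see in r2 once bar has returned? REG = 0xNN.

prologue: push r1 -> mem[0x91]=0xa3, sp=0x91
prologue: push r4 -> mem[0x90]=0x8e, sp=0x90
prologue: push r5 -> mem[0x8f]=0xad, sp=0x8f
body[0] sub  r5, r4, r5 -> r5=0xe1
body[1] xor  r2, r6, r6 -> r2=0x00
body[2] mov  r5, #0x35 -> r5=0x35
body[3] xor  r0, r4, r2 -> r0=0x8e
body[4] sub  r2, r6, r5 -> r2=0x27
body[5] xor  r1, r6, r6 -> r1=0x00
body[6] sub  r1, r3, #41 -> r1=0xc9
body[7] sub  r4, r1, #11 -> r4=0xbe
epilogue: pop r5=0xad, sp=0x90
epilogue: pop r4=0x8e, sp=0x91
epilogue: pop r1=0xa3, sp=0x92
r2 is caller-saved -> body value

REG = 0x27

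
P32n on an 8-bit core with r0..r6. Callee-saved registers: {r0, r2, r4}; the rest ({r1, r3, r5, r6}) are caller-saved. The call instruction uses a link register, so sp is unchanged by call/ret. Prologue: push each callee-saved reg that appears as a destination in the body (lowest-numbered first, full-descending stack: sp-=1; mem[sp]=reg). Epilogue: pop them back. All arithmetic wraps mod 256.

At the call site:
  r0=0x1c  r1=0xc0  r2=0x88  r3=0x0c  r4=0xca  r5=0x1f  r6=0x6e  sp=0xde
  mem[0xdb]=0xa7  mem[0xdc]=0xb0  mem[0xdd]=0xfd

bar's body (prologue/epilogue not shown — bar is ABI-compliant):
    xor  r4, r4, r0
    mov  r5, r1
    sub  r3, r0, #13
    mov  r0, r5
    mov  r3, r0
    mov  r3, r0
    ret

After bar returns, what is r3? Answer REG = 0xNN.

prologue: push r0 → mem[0xdd]=0x1c, sp=0xdd
prologue: push r4 → mem[0xdc]=0xca, sp=0xdc
body[0] xor  r4, r4, r0 → r4=0xd6
body[1] mov  r5, r1 → r5=0xc0
body[2] sub  r3, r0, #13 → r3=0x0f
body[3] mov  r0, r5 → r0=0xc0
body[4] mov  r3, r0 → r3=0xc0
body[5] mov  r3, r0 → r3=0xc0
epilogue: pop r4=0xca, sp=0xdd
epilogue: pop r0=0x1c, sp=0xde
r3 is caller-saved → body value

REG = 0xc0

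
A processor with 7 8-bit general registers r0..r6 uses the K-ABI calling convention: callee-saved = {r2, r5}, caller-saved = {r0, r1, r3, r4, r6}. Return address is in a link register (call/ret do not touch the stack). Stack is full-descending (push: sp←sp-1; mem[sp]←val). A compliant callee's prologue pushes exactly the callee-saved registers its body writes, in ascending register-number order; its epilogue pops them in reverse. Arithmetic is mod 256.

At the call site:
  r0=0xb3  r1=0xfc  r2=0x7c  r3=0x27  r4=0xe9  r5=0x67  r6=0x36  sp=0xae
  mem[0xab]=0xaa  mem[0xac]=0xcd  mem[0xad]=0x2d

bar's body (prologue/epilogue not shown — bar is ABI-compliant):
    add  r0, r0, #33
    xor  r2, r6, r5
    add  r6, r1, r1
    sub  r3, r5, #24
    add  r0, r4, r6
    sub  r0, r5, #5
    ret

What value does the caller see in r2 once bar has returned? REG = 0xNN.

REG = 0x7c

prologue: push r2 -> mem[0xad]=0x7c, sp=0xad
body[0] add  r0, r0, #33 -> r0=0xd4
body[1] xor  r2, r6, r5 -> r2=0x51
body[2] add  r6, r1, r1 -> r6=0xf8
body[3] sub  r3, r5, #24 -> r3=0x4f
body[4] add  r0, r4, r6 -> r0=0xe1
body[5] sub  r0, r5, #5 -> r0=0x62
epilogue: pop r2=0x7c, sp=0xae
r2 is callee-saved -> restored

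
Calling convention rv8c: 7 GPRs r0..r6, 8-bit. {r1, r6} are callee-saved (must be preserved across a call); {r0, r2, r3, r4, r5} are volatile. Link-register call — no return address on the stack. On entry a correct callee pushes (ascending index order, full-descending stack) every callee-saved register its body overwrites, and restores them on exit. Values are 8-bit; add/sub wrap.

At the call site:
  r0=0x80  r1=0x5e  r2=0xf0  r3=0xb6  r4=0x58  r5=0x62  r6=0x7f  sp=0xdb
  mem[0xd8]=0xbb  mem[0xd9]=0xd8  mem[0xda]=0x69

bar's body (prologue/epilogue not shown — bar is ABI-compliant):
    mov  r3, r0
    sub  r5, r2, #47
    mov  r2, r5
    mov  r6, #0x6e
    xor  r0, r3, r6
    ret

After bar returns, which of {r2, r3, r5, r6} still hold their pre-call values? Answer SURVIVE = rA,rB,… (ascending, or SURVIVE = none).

SURVIVE = r6

prologue: push r6 → mem[0xda]=0x7f, sp=0xda
body[0] mov  r3, r0 → r3=0x80
body[1] sub  r5, r2, #47 → r5=0xc1
body[2] mov  r2, r5 → r2=0xc1
body[3] mov  r6, #0x6e → r6=0x6e
body[4] xor  r0, r3, r6 → r0=0xee
epilogue: pop r6=0x7f, sp=0xdb
r2: caller-saved, written=True
r3: caller-saved, written=True
r5: caller-saved, written=True
r6: callee-saved, written=True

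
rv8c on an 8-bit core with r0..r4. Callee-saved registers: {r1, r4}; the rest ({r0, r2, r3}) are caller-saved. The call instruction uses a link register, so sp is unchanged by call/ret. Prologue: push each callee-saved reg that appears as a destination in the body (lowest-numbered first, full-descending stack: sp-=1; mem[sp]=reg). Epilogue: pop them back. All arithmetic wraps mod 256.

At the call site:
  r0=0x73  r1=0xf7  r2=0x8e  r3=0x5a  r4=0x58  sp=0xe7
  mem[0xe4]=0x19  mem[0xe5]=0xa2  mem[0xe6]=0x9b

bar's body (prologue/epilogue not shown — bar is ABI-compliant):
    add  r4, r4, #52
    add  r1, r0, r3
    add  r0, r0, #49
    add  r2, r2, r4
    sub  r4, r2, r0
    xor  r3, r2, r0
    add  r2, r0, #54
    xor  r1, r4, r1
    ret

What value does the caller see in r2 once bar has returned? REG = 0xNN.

prologue: push r1 -> mem[0xe6]=0xf7, sp=0xe6
prologue: push r4 -> mem[0xe5]=0x58, sp=0xe5
body[0] add  r4, r4, #52 -> r4=0x8c
body[1] add  r1, r0, r3 -> r1=0xcd
body[2] add  r0, r0, #49 -> r0=0xa4
body[3] add  r2, r2, r4 -> r2=0x1a
body[4] sub  r4, r2, r0 -> r4=0x76
body[5] xor  r3, r2, r0 -> r3=0xbe
body[6] add  r2, r0, #54 -> r2=0xda
body[7] xor  r1, r4, r1 -> r1=0xbb
epilogue: pop r4=0x58, sp=0xe6
epilogue: pop r1=0xf7, sp=0xe7
r2 is caller-saved -> body value

REG = 0xda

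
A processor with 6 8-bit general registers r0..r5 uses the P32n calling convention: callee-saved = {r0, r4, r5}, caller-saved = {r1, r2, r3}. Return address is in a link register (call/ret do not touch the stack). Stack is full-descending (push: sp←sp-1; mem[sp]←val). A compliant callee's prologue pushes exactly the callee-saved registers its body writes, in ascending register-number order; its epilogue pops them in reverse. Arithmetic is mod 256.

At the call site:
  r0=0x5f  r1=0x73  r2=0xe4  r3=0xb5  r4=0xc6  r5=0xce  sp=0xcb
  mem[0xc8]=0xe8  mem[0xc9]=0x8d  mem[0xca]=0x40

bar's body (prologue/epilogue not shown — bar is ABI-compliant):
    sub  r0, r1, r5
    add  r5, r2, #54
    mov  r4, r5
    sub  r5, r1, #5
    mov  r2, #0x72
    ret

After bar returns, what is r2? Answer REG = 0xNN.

prologue: push r0 -> mem[0xca]=0x5f, sp=0xca
prologue: push r4 -> mem[0xc9]=0xc6, sp=0xc9
prologue: push r5 -> mem[0xc8]=0xce, sp=0xc8
body[0] sub  r0, r1, r5 -> r0=0xa5
body[1] add  r5, r2, #54 -> r5=0x1a
body[2] mov  r4, r5 -> r4=0x1a
body[3] sub  r5, r1, #5 -> r5=0x6e
body[4] mov  r2, #0x72 -> r2=0x72
epilogue: pop r5=0xce, sp=0xc9
epilogue: pop r4=0xc6, sp=0xca
epilogue: pop r0=0x5f, sp=0xcb
r2 is caller-saved -> body value

REG = 0x72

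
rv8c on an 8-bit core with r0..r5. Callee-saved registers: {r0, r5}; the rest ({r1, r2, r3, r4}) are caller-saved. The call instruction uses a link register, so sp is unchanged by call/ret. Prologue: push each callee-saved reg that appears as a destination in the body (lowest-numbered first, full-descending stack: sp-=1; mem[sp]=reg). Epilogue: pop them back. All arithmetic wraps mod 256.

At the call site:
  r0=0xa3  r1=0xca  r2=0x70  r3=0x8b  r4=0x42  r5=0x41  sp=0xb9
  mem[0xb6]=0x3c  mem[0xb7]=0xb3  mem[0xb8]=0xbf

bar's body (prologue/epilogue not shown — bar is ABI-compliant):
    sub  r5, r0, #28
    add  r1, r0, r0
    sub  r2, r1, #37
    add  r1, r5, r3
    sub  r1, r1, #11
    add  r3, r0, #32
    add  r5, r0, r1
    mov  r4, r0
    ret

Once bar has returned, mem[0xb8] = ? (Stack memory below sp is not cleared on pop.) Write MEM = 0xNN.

MEM = 0x41

prologue: push r5 → mem[0xb8]=0x41, sp=0xb8
body[0] sub  r5, r0, #28 → r5=0x87
body[1] add  r1, r0, r0 → r1=0x46
body[2] sub  r2, r1, #37 → r2=0x21
body[3] add  r1, r5, r3 → r1=0x12
body[4] sub  r1, r1, #11 → r1=0x07
body[5] add  r3, r0, #32 → r3=0xc3
body[6] add  r5, r0, r1 → r5=0xaa
body[7] mov  r4, r0 → r4=0xa3
epilogue: pop r5=0x41, sp=0xb9
prologue pushed ['r5'] at ['0xb8']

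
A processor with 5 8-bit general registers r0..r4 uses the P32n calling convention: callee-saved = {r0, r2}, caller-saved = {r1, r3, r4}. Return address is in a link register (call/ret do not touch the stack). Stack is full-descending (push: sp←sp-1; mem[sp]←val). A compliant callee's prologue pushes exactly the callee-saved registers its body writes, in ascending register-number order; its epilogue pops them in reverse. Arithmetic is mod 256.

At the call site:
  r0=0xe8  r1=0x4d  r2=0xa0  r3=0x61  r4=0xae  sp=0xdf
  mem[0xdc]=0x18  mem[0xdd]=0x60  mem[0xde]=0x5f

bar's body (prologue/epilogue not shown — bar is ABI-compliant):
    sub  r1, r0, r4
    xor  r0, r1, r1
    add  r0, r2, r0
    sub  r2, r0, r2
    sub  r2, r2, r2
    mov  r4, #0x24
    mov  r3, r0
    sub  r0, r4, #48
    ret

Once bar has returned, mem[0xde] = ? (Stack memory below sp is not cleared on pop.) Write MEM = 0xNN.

prologue: push r0 → mem[0xde]=0xe8, sp=0xde
prologue: push r2 → mem[0xdd]=0xa0, sp=0xdd
body[0] sub  r1, r0, r4 → r1=0x3a
body[1] xor  r0, r1, r1 → r0=0x00
body[2] add  r0, r2, r0 → r0=0xa0
body[3] sub  r2, r0, r2 → r2=0x00
body[4] sub  r2, r2, r2 → r2=0x00
body[5] mov  r4, #0x24 → r4=0x24
body[6] mov  r3, r0 → r3=0xa0
body[7] sub  r0, r4, #48 → r0=0xf4
epilogue: pop r2=0xa0, sp=0xde
epilogue: pop r0=0xe8, sp=0xdf
prologue pushed ['r0', 'r2'] at ['0xde', '0xdd']

MEM = 0xe8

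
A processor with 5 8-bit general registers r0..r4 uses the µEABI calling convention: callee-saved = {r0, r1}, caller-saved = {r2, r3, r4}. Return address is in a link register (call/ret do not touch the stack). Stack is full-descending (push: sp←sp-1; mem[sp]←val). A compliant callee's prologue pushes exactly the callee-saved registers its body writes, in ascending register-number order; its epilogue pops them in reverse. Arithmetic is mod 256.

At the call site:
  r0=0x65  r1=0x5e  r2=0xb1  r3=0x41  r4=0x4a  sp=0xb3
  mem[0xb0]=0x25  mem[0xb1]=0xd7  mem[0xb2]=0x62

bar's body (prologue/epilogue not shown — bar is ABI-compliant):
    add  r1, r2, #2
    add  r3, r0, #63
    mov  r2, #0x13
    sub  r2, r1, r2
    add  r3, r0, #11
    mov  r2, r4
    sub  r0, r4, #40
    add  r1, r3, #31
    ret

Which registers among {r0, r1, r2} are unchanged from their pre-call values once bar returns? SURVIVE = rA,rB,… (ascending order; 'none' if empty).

SURVIVE = r0,r1

prologue: push r0 → mem[0xb2]=0x65, sp=0xb2
prologue: push r1 → mem[0xb1]=0x5e, sp=0xb1
body[0] add  r1, r2, #2 → r1=0xb3
body[1] add  r3, r0, #63 → r3=0xa4
body[2] mov  r2, #0x13 → r2=0x13
body[3] sub  r2, r1, r2 → r2=0xa0
body[4] add  r3, r0, #11 → r3=0x70
body[5] mov  r2, r4 → r2=0x4a
body[6] sub  r0, r4, #40 → r0=0x22
body[7] add  r1, r3, #31 → r1=0x8f
epilogue: pop r1=0x5e, sp=0xb2
epilogue: pop r0=0x65, sp=0xb3
r0: callee-saved, written=True
r1: callee-saved, written=True
r2: caller-saved, written=True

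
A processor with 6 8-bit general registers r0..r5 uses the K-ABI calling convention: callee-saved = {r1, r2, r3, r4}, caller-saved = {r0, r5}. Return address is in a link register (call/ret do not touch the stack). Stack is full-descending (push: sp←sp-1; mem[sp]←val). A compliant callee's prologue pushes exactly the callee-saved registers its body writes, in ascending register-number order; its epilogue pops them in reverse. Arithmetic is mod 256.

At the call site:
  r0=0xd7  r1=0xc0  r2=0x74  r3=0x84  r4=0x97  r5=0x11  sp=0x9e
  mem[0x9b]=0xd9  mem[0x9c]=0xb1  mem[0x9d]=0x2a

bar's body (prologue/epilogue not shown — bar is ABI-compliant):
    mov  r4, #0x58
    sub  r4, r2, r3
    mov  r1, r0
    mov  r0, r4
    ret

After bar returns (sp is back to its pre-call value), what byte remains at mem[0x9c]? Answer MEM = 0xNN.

MEM = 0x97

prologue: push r1 -> mem[0x9d]=0xc0, sp=0x9d
prologue: push r4 -> mem[0x9c]=0x97, sp=0x9c
body[0] mov  r4, #0x58 -> r4=0x58
body[1] sub  r4, r2, r3 -> r4=0xf0
body[2] mov  r1, r0 -> r1=0xd7
body[3] mov  r0, r4 -> r0=0xf0
epilogue: pop r4=0x97, sp=0x9d
epilogue: pop r1=0xc0, sp=0x9e
prologue pushed ['r1', 'r4'] at ['0x9d', '0x9c']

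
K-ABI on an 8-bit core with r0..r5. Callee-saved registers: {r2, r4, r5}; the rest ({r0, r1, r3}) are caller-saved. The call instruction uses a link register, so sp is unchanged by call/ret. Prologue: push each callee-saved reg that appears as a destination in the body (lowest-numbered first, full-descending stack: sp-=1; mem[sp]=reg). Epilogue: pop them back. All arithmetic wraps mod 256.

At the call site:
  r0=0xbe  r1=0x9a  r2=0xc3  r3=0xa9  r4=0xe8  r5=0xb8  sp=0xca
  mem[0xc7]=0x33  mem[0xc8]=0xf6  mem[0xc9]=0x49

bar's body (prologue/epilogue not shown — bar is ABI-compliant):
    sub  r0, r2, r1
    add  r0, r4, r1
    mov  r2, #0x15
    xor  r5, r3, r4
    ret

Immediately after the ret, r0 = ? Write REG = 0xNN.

REG = 0x82

prologue: push r2 -> mem[0xc9]=0xc3, sp=0xc9
prologue: push r5 -> mem[0xc8]=0xb8, sp=0xc8
body[0] sub  r0, r2, r1 -> r0=0x29
body[1] add  r0, r4, r1 -> r0=0x82
body[2] mov  r2, #0x15 -> r2=0x15
body[3] xor  r5, r3, r4 -> r5=0x41
epilogue: pop r5=0xb8, sp=0xc9
epilogue: pop r2=0xc3, sp=0xca
r0 is caller-saved -> body value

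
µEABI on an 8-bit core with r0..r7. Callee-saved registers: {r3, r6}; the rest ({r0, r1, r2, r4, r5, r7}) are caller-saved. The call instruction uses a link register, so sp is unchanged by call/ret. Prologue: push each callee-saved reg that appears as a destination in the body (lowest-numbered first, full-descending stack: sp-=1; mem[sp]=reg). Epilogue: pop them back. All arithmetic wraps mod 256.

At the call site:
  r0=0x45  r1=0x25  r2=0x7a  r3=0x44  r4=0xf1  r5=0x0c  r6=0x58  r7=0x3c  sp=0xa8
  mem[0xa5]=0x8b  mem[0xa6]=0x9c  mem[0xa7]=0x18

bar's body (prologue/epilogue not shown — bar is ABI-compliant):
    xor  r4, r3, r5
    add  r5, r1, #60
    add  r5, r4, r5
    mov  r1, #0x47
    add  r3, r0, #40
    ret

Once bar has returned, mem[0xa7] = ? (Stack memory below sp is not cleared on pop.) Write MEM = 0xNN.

MEM = 0x44

prologue: push r3 → mem[0xa7]=0x44, sp=0xa7
body[0] xor  r4, r3, r5 → r4=0x48
body[1] add  r5, r1, #60 → r5=0x61
body[2] add  r5, r4, r5 → r5=0xa9
body[3] mov  r1, #0x47 → r1=0x47
body[4] add  r3, r0, #40 → r3=0x6d
epilogue: pop r3=0x44, sp=0xa8
prologue pushed ['r3'] at ['0xa7']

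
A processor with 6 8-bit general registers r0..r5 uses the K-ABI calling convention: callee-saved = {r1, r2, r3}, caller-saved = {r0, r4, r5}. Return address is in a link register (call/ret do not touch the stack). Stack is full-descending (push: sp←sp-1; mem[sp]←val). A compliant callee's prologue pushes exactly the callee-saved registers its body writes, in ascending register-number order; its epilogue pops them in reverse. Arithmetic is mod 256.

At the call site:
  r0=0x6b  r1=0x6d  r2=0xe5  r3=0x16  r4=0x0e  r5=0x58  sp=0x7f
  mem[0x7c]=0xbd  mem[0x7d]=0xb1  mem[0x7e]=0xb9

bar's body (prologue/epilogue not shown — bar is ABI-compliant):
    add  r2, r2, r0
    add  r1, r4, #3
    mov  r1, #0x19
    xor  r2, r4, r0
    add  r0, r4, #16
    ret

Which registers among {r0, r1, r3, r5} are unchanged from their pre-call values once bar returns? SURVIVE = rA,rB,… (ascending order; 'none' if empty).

SURVIVE = r1,r3,r5

prologue: push r1 → mem[0x7e]=0x6d, sp=0x7e
prologue: push r2 → mem[0x7d]=0xe5, sp=0x7d
body[0] add  r2, r2, r0 → r2=0x50
body[1] add  r1, r4, #3 → r1=0x11
body[2] mov  r1, #0x19 → r1=0x19
body[3] xor  r2, r4, r0 → r2=0x65
body[4] add  r0, r4, #16 → r0=0x1e
epilogue: pop r2=0xe5, sp=0x7e
epilogue: pop r1=0x6d, sp=0x7f
r0: caller-saved, written=True
r1: callee-saved, written=True
r3: callee-saved, written=False
r5: caller-saved, written=False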